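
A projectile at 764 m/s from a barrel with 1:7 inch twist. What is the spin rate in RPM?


twist_m = 7*0.0254 = 0.1778 m
spin = v/twist = 764/0.1778 = 4296.963 rev/s
RPM = spin*60 = 4296.963*60 ≈ 257818 RPM

257818 RPM


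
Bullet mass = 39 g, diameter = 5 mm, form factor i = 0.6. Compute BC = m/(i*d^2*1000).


BC = m/(i*d^2*1000) = 39/(0.6 * 5^2 * 1000) = 0.0026

0.0026


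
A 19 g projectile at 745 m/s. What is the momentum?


p = m*v = 0.019*745 = 14.15 kg·m/s

14.15 kg·m/s


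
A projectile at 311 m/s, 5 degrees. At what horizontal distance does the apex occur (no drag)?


R = v0^2*sin(2*theta)/g = 311^2*sin(2*5°)/9.81 = 1712.07 m
apex_dist = R/2 = 1712.07/2 = 856 m

856 m


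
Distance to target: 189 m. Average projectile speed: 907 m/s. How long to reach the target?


t = d/v = 189/907 = 0.2084 s

0.2084 s


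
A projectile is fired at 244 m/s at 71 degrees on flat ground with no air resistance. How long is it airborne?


T = 2*v0*sin(theta)/g = 2*244*sin(71°)/9.81 = 47.03 s

47.03 s


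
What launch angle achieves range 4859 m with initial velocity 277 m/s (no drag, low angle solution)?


sin(2*theta) = R*g/v0^2 = 4859*9.81/277^2 = 0.621236, theta = arcsin(0.621236)/2 = 19.2°

19.2 degrees


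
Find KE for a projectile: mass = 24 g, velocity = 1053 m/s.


E = 0.5*m*v^2 = 0.5*0.024*1053^2 = 13306 J

13306 J


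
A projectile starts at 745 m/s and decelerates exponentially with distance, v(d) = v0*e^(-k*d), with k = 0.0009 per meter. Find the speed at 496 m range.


v = v0*exp(-k*d) = 745*exp(-0.0009*496) = 476.7 m/s

476.7 m/s


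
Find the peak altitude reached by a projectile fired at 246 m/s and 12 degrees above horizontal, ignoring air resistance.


H = (v0*sin(theta))^2 / (2g) = (246*sin(12°))^2 / (2*9.81) = 133.3 m

133.3 m


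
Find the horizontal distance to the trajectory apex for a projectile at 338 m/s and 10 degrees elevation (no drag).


R = v0^2*sin(2*theta)/g = 338^2*sin(2*10°)/9.81 = 3983.05 m
apex_dist = R/2 = 3983.05/2 = 1992 m

1992 m


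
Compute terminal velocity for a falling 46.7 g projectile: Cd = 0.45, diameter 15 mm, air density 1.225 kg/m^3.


A = pi*(d/2)^2 = pi*(15/2000)^2 = 1.76715e-04 m^2
vt = sqrt(2mg/(Cd*rho*A)) = sqrt(2*0.0467*9.81/(0.45 * 1.225 * 1.76715e-04)) = 96.98 m/s

96.98 m/s


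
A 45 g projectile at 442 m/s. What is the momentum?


p = m*v = 0.045*442 = 19.89 kg·m/s

19.89 kg·m/s


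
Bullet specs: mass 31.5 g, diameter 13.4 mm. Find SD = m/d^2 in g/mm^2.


SD = m/d^2 = 31.5/13.4^2 = 0.1754 g/mm^2

0.1754 g/mm^2


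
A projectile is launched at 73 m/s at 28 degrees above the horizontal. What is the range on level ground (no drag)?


R = v0^2 * sin(2*theta) / g = 73^2 * sin(2*28°) / 9.81 = 450.4 m

450.4 m


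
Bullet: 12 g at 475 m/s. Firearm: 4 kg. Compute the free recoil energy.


v_r = m_p*v_p/m_gun = 0.012*475/4 = 1.425 m/s, E_r = 0.5*m_gun*v_r^2 = 0.5*4*1.425^2 = 4.061 J

4.061 J


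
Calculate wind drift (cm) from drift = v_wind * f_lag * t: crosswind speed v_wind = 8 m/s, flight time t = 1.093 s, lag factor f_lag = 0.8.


drift = v_wind * lag * t = 8 * 0.8 * 1.093 = 6.9952 m ≈ 699.5 cm

699.5 cm


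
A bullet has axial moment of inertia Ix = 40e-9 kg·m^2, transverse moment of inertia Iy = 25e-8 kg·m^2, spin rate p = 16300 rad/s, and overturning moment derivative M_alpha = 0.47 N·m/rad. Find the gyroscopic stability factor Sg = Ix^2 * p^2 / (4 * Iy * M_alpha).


Sg = Ix^2 * p^2 / (4 * Iy * M_alpha) = (40e-9)^2 * 16300^2 / (4 * 25e-8 * 0.47) = 0.9045

0.9045


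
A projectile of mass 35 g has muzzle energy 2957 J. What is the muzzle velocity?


v = sqrt(2*E/m) = sqrt(2*2957/0.035) = 411.1 m/s

411.1 m/s


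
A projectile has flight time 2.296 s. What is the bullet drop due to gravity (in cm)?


drop = 0.5*g*t^2 = 0.5*9.81*2.296^2 = 25.8573 m ≈ 2586 cm

2586 cm


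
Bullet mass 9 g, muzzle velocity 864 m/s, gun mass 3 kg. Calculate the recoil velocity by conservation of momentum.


v_recoil = m_p * v_p / m_gun = 0.009 * 864 / 3 = 2.592 m/s

2.592 m/s


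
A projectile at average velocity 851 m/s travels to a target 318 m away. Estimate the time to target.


t = d/v = 318/851 = 0.3737 s

0.3737 s


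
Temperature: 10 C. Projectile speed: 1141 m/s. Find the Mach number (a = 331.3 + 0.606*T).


a = 331.3 + 0.606*(10) = 337.36 m/s
M = v/a = 1141/337.36 = 3.382

3.382


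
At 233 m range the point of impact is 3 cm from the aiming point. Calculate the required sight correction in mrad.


1 mrad subtends 1 cm per 10 m of range, so adj = error_cm / (dist_m / 10) = 3 / (233/10) = 0.1288 mrad

0.1288 mrad


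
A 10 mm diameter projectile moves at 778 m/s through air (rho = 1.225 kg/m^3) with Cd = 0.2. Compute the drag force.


A = pi*(d/2)^2 = pi*(10/2000)^2 = 7.85398e-05 m^2
Fd = 0.5*Cd*rho*A*v^2 = 0.5*0.2*1.225*7.85398e-05*778^2 = 5.824 N

5.824 N


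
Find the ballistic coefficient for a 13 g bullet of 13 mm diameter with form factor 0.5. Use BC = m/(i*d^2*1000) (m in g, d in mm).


BC = m/(i*d^2*1000) = 13/(0.5 * 13^2 * 1000) = 0.0001538

0.0001538


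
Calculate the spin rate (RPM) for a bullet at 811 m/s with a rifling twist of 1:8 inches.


twist_m = 8*0.0254 = 0.2032 m
spin = v/twist = 811/0.2032 = 3991.142 rev/s
RPM = spin*60 = 3991.142*60 ≈ 239469 RPM

239469 RPM


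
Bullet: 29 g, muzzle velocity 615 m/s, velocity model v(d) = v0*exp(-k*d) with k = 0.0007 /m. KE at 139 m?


v = v0*exp(-k*d) = 615*exp(-0.0007*139) = 557.98 m/s
E = 0.5*m*v^2 = 0.5*0.029*557.98^2 = 4514 J

4514 J


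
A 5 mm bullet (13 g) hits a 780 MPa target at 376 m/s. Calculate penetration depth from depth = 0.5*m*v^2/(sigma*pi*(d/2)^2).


A = pi*(d/2)^2 = pi*(5/2)^2 = 19.635 mm^2
E = 0.5*m*v^2 = 0.5*0.013*376^2 = 918.944 J
depth = E/(sigma*A) = 918.944 J / (780 MPa * 19.635 mm^2) = 918.944/(780 * 19.635) m = 0.0600018 m ≈ 60 mm

60 mm


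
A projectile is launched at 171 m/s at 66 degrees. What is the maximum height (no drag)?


H = (v0*sin(theta))^2 / (2g) = (171*sin(66°))^2 / (2*9.81) = 1244 m

1244 m


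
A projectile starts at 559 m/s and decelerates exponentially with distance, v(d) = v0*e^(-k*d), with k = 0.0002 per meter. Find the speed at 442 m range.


v = v0*exp(-k*d) = 559*exp(-0.0002*442) = 511.7 m/s

511.7 m/s


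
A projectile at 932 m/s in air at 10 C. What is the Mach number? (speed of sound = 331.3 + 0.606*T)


a = 331.3 + 0.606*(10) = 337.36 m/s
M = v/a = 932/337.36 = 2.763

2.763


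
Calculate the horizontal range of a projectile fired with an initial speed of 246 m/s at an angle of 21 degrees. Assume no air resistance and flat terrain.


R = v0^2 * sin(2*theta) / g = 246^2 * sin(2*21°) / 9.81 = 4128 m

4128 m


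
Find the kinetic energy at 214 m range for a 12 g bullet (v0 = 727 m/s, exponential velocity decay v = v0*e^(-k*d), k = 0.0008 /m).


v = v0*exp(-k*d) = 727*exp(-0.0008*214) = 612.609 m/s
E = 0.5*m*v^2 = 0.5*0.012*612.609^2 = 2252 J

2252 J


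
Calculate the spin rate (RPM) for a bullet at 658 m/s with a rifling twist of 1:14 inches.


twist_m = 14*0.0254 = 0.3556 m
spin = v/twist = 658/0.3556 = 1850.394 rev/s
RPM = spin*60 = 1850.394*60 ≈ 111024 RPM

111024 RPM


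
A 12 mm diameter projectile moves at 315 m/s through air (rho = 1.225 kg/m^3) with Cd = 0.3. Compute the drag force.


A = pi*(d/2)^2 = pi*(12/2000)^2 = 1.13097e-04 m^2
Fd = 0.5*Cd*rho*A*v^2 = 0.5*0.3*1.225*1.13097e-04*315^2 = 2.062 N

2.062 N


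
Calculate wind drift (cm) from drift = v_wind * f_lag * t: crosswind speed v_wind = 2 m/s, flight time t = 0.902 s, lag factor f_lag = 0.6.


drift = v_wind * lag * t = 2 * 0.6 * 0.902 = 1.0824 m ≈ 108.2 cm

108.2 cm


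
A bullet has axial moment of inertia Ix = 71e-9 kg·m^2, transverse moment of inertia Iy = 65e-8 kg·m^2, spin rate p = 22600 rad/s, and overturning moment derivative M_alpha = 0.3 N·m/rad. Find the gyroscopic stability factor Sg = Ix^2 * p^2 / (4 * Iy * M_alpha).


Sg = Ix^2 * p^2 / (4 * Iy * M_alpha) = (71e-9)^2 * 22600^2 / (4 * 65e-8 * 0.3) = 3.301

3.301


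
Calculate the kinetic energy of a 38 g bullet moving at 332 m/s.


E = 0.5*m*v^2 = 0.5*0.038*332^2 = 2094 J

2094 J


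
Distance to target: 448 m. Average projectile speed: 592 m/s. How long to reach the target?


t = d/v = 448/592 = 0.7568 s

0.7568 s


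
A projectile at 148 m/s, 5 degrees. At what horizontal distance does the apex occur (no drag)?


R = v0^2*sin(2*theta)/g = 148^2*sin(2*5°)/9.81 = 387.726 m
apex_dist = R/2 = 387.726/2 = 193.9 m

193.9 m


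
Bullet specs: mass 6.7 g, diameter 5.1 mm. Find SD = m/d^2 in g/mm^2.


SD = m/d^2 = 6.7/5.1^2 = 0.2576 g/mm^2

0.2576 g/mm^2


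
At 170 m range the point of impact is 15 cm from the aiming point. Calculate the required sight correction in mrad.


1 mrad subtends 1 cm per 10 m of range, so adj = error_cm / (dist_m / 10) = 15 / (170/10) = 0.8824 mrad

0.8824 mrad


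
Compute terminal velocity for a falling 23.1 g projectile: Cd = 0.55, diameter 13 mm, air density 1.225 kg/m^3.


A = pi*(d/2)^2 = pi*(13/2000)^2 = 1.32732e-04 m^2
vt = sqrt(2mg/(Cd*rho*A)) = sqrt(2*0.0231*9.81/(0.55 * 1.225 * 1.32732e-04)) = 71.19 m/s

71.19 m/s


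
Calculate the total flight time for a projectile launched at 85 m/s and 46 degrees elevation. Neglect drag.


T = 2*v0*sin(theta)/g = 2*85*sin(46°)/9.81 = 12.47 s

12.47 s


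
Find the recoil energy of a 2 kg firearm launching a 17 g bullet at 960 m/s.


v_r = m_p*v_p/m_gun = 0.017*960/2 = 8.16 m/s, E_r = 0.5*m_gun*v_r^2 = 0.5*2*8.16^2 = 66.59 J

66.59 J


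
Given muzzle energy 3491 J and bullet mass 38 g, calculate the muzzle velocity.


v = sqrt(2*E/m) = sqrt(2*3491/0.038) = 428.6 m/s

428.6 m/s


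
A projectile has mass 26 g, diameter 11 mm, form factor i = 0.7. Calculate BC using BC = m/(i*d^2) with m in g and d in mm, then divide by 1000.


BC = m/(i*d^2*1000) = 26/(0.7 * 11^2 * 1000) = 0.000307

0.000307


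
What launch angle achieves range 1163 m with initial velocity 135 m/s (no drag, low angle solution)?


sin(2*theta) = R*g/v0^2 = 1163*9.81/135^2 = 0.62601, theta = arcsin(0.62601)/2 = 19.38°

19.38 degrees


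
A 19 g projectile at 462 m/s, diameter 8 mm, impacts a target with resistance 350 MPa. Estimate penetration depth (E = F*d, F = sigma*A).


A = pi*(d/2)^2 = pi*(8/2)^2 = 50.2655 mm^2
E = 0.5*m*v^2 = 0.5*0.019*462^2 = 2027.72 J
depth = E/(sigma*A) = 2027.72 J / (350 MPa * 50.2655 mm^2) = 2027.72/(350 * 50.2655) m = 0.115258 m ≈ 115.3 mm

115.3 mm


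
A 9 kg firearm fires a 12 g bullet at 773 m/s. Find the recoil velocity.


v_recoil = m_p * v_p / m_gun = 0.012 * 773 / 9 = 1.031 m/s

1.031 m/s


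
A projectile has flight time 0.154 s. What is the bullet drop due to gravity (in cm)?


drop = 0.5*g*t^2 = 0.5*9.81*0.154^2 = 0.116327 m ≈ 11.63 cm

11.63 cm


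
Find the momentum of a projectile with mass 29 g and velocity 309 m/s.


p = m*v = 0.029*309 = 8.961 kg·m/s

8.961 kg·m/s


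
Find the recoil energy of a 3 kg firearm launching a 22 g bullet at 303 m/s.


v_r = m_p*v_p/m_gun = 0.022*303/3 = 2.222 m/s, E_r = 0.5*m_gun*v_r^2 = 0.5*3*2.222^2 = 7.406 J

7.406 J


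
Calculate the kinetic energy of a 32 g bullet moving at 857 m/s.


E = 0.5*m*v^2 = 0.5*0.032*857^2 = 11751 J

11751 J


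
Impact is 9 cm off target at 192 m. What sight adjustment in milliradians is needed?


1 mrad subtends 1 cm per 10 m of range, so adj = error_cm / (dist_m / 10) = 9 / (192/10) = 0.4688 mrad

0.4688 mrad


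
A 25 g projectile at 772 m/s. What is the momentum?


p = m*v = 0.025*772 = 19.3 kg·m/s

19.3 kg·m/s


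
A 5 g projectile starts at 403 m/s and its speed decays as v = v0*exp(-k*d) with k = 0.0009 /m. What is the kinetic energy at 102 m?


v = v0*exp(-k*d) = 403*exp(-0.0009*102) = 367.652 m/s
E = 0.5*m*v^2 = 0.5*0.005*367.652^2 = 337.9 J

337.9 J


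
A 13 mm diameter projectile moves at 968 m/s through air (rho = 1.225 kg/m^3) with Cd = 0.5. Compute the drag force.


A = pi*(d/2)^2 = pi*(13/2000)^2 = 1.32732e-04 m^2
Fd = 0.5*Cd*rho*A*v^2 = 0.5*0.5*1.225*1.32732e-04*968^2 = 38.09 N

38.09 N


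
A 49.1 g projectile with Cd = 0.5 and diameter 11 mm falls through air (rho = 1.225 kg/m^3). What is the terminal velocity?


A = pi*(d/2)^2 = pi*(11/2000)^2 = 9.50332e-05 m^2
vt = sqrt(2mg/(Cd*rho*A)) = sqrt(2*0.0491*9.81/(0.5 * 1.225 * 9.50332e-05)) = 128.6 m/s

128.6 m/s


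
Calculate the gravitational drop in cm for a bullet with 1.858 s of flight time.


drop = 0.5*g*t^2 = 0.5*9.81*1.858^2 = 16.9329 m ≈ 1693 cm

1693 cm


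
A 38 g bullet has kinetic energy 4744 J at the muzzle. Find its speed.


v = sqrt(2*E/m) = sqrt(2*4744/0.038) = 499.7 m/s

499.7 m/s


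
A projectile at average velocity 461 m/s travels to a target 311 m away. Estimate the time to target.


t = d/v = 311/461 = 0.6746 s

0.6746 s


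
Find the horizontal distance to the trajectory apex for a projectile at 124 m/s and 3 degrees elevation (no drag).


R = v0^2*sin(2*theta)/g = 124^2*sin(2*3°)/9.81 = 163.836 m
apex_dist = R/2 = 163.836/2 = 81.92 m

81.92 m


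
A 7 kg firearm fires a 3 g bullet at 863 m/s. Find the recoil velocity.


v_recoil = m_p * v_p / m_gun = 0.003 * 863 / 7 = 0.3699 m/s

0.3699 m/s


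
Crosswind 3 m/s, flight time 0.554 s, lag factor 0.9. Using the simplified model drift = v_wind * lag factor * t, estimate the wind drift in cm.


drift = v_wind * lag * t = 3 * 0.9 * 0.554 = 1.4958 m ≈ 149.6 cm

149.6 cm


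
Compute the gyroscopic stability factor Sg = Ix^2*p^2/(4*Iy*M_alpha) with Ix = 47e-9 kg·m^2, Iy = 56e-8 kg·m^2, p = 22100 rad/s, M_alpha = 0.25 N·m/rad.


Sg = Ix^2 * p^2 / (4 * Iy * M_alpha) = (47e-9)^2 * 22100^2 / (4 * 56e-8 * 0.25) = 1.927

1.927


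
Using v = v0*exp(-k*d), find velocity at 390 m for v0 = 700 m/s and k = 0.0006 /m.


v = v0*exp(-k*d) = 700*exp(-0.0006*390) = 554 m/s

554 m/s


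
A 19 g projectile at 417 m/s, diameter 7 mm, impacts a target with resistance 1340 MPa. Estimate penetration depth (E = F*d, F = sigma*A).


A = pi*(d/2)^2 = pi*(7/2)^2 = 38.4845 mm^2
E = 0.5*m*v^2 = 0.5*0.019*417^2 = 1651.95 J
depth = E/(sigma*A) = 1651.95 J / (1340 MPa * 38.4845 mm^2) = 1651.95/(1340 * 38.4845) m = 0.0320335 m ≈ 32.03 mm

32.03 mm


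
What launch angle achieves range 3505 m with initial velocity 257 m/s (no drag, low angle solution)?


sin(2*theta) = R*g/v0^2 = 3505*9.81/257^2 = 0.520584, theta = arcsin(0.520584)/2 = 15.69°

15.69 degrees


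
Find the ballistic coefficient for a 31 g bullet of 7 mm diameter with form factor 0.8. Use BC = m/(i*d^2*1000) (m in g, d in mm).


BC = m/(i*d^2*1000) = 31/(0.8 * 7^2 * 1000) = 0.0007908

0.0007908


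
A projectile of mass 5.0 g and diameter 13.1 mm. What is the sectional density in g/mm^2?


SD = m/d^2 = 5.0/13.1^2 = 0.02914 g/mm^2

0.02914 g/mm^2


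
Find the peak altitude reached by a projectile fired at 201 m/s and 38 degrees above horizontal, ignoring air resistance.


H = (v0*sin(theta))^2 / (2g) = (201*sin(38°))^2 / (2*9.81) = 780.5 m

780.5 m


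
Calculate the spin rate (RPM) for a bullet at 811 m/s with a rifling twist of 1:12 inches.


twist_m = 12*0.0254 = 0.3048 m
spin = v/twist = 811/0.3048 = 2660.761 rev/s
RPM = spin*60 = 2660.761*60 ≈ 159646 RPM

159646 RPM


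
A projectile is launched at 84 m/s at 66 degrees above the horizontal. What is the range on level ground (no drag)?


R = v0^2 * sin(2*theta) / g = 84^2 * sin(2*66°) / 9.81 = 534.5 m

534.5 m


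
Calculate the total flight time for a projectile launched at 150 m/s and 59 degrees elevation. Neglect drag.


T = 2*v0*sin(theta)/g = 2*150*sin(59°)/9.81 = 26.21 s

26.21 s


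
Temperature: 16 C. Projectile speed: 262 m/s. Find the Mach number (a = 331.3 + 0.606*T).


a = 331.3 + 0.606*(16) = 340.996 m/s
M = v/a = 262/340.996 = 0.7683

0.7683


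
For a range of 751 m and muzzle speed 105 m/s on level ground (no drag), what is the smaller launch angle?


sin(2*theta) = R*g/v0^2 = 751*9.81/105^2 = 0.668237, theta = arcsin(0.668237)/2 = 20.97°

20.97 degrees


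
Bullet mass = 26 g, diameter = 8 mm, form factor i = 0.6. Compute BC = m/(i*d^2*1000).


BC = m/(i*d^2*1000) = 26/(0.6 * 8^2 * 1000) = 0.0006771

0.0006771


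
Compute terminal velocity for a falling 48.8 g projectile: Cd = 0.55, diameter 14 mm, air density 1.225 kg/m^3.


A = pi*(d/2)^2 = pi*(14/2000)^2 = 1.53938e-04 m^2
vt = sqrt(2mg/(Cd*rho*A)) = sqrt(2*0.0488*9.81/(0.55 * 1.225 * 1.53938e-04)) = 96.08 m/s

96.08 m/s


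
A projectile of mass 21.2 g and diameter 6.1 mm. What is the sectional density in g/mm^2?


SD = m/d^2 = 21.2/6.1^2 = 0.5697 g/mm^2

0.5697 g/mm^2


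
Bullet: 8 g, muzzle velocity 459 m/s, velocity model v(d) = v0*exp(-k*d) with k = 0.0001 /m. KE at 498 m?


v = v0*exp(-k*d) = 459*exp(-0.0001*498) = 436.702 m/s
E = 0.5*m*v^2 = 0.5*0.008*436.702^2 = 762.8 J

762.8 J


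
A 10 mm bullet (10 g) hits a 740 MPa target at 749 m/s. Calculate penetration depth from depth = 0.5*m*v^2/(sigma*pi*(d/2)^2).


A = pi*(d/2)^2 = pi*(10/2)^2 = 78.5398 mm^2
E = 0.5*m*v^2 = 0.5*0.01*749^2 = 2805.01 J
depth = E/(sigma*A) = 2805.01 J / (740 MPa * 78.5398 mm^2) = 2805.01/(740 * 78.5398) m = 0.0482627 m ≈ 48.26 mm

48.26 mm


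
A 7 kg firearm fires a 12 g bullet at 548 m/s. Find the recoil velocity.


v_recoil = m_p * v_p / m_gun = 0.012 * 548 / 7 = 0.9394 m/s

0.9394 m/s


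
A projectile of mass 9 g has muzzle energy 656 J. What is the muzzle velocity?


v = sqrt(2*E/m) = sqrt(2*656/0.009) = 381.8 m/s

381.8 m/s


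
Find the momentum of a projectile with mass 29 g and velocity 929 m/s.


p = m*v = 0.029*929 = 26.94 kg·m/s

26.94 kg·m/s


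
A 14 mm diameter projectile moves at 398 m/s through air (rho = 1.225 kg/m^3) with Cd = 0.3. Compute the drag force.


A = pi*(d/2)^2 = pi*(14/2000)^2 = 1.53938e-04 m^2
Fd = 0.5*Cd*rho*A*v^2 = 0.5*0.3*1.225*1.53938e-04*398^2 = 4.481 N

4.481 N


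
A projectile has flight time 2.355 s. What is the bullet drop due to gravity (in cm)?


drop = 0.5*g*t^2 = 0.5*9.81*2.355^2 = 27.2033 m ≈ 2720 cm

2720 cm


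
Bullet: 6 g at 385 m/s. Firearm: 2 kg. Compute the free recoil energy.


v_r = m_p*v_p/m_gun = 0.006*385/2 = 1.155 m/s, E_r = 0.5*m_gun*v_r^2 = 0.5*2*1.155^2 = 1.334 J

1.334 J


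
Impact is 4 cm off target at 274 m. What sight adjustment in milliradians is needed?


1 mrad subtends 1 cm per 10 m of range, so adj = error_cm / (dist_m / 10) = 4 / (274/10) = 0.146 mrad

0.146 mrad


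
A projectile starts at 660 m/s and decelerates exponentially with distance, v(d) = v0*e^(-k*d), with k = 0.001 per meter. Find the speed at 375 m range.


v = v0*exp(-k*d) = 660*exp(-0.001*375) = 453.6 m/s

453.6 m/s


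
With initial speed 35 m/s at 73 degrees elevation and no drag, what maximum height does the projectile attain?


H = (v0*sin(theta))^2 / (2g) = (35*sin(73°))^2 / (2*9.81) = 57.1 m

57.1 m


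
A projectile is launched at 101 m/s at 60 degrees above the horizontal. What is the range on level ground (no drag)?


R = v0^2 * sin(2*theta) / g = 101^2 * sin(2*60°) / 9.81 = 900.5 m

900.5 m


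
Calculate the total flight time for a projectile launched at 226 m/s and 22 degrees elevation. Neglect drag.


T = 2*v0*sin(theta)/g = 2*226*sin(22°)/9.81 = 17.26 s

17.26 s


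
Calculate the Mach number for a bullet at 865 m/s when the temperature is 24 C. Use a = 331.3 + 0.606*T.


a = 331.3 + 0.606*(24) = 345.844 m/s
M = v/a = 865/345.844 = 2.501

2.501


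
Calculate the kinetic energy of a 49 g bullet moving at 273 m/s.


E = 0.5*m*v^2 = 0.5*0.049*273^2 = 1826 J

1826 J


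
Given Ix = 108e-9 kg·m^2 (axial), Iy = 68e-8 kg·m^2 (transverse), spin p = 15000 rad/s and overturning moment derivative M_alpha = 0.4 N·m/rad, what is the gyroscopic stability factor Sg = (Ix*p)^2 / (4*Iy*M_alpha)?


Sg = Ix^2 * p^2 / (4 * Iy * M_alpha) = (108e-9)^2 * 15000^2 / (4 * 68e-8 * 0.4) = 2.412

2.412


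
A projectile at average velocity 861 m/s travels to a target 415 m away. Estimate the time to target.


t = d/v = 415/861 = 0.482 s

0.482 s


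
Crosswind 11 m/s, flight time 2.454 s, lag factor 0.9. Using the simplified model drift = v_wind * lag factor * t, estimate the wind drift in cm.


drift = v_wind * lag * t = 11 * 0.9 * 2.454 = 24.2946 m ≈ 2429 cm

2429 cm


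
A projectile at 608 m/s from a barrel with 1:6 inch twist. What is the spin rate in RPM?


twist_m = 6*0.0254 = 0.1524 m
spin = v/twist = 608/0.1524 = 3989.501 rev/s
RPM = spin*60 = 3989.501*60 ≈ 239370 RPM

239370 RPM


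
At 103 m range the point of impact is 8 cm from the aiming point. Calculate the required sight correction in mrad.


1 mrad subtends 1 cm per 10 m of range, so adj = error_cm / (dist_m / 10) = 8 / (103/10) = 0.7767 mrad

0.7767 mrad


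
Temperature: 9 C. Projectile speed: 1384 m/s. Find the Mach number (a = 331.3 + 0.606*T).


a = 331.3 + 0.606*(9) = 336.754 m/s
M = v/a = 1384/336.754 = 4.11

4.11


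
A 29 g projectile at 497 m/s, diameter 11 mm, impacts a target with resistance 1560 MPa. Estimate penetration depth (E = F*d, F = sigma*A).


A = pi*(d/2)^2 = pi*(11/2)^2 = 95.0332 mm^2
E = 0.5*m*v^2 = 0.5*0.029*497^2 = 3581.63 J
depth = E/(sigma*A) = 3581.63 J / (1560 MPa * 95.0332 mm^2) = 3581.63/(1560 * 95.0332) m = 0.0241591 m ≈ 24.16 mm

24.16 mm


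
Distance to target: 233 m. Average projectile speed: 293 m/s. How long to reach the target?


t = d/v = 233/293 = 0.7952 s

0.7952 s


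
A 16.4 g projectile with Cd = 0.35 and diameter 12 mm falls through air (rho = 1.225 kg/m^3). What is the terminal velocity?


A = pi*(d/2)^2 = pi*(12/2000)^2 = 1.13097e-04 m^2
vt = sqrt(2mg/(Cd*rho*A)) = sqrt(2*0.0164*9.81/(0.35 * 1.225 * 1.13097e-04)) = 81.46 m/s

81.46 m/s


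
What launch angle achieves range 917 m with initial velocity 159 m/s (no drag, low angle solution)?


sin(2*theta) = R*g/v0^2 = 917*9.81/159^2 = 0.355831, theta = arcsin(0.355831)/2 = 10.42°

10.42 degrees


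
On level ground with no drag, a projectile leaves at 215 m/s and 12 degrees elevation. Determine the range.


R = v0^2 * sin(2*theta) / g = 215^2 * sin(2*12°) / 9.81 = 1917 m

1917 m


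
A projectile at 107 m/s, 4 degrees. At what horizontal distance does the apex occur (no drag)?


R = v0^2*sin(2*theta)/g = 107^2*sin(2*4°)/9.81 = 162.425 m
apex_dist = R/2 = 162.425/2 = 81.21 m

81.21 m


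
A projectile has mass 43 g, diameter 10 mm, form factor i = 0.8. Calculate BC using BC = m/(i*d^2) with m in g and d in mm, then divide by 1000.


BC = m/(i*d^2*1000) = 43/(0.8 * 10^2 * 1000) = 0.0005375

0.0005375


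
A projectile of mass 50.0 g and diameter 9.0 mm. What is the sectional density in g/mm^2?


SD = m/d^2 = 50.0/9.0^2 = 0.6173 g/mm^2

0.6173 g/mm^2


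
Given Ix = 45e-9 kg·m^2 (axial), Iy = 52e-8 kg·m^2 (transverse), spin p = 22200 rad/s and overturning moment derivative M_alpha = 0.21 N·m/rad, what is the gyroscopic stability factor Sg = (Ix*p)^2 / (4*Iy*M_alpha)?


Sg = Ix^2 * p^2 / (4 * Iy * M_alpha) = (45e-9)^2 * 22200^2 / (4 * 52e-8 * 0.21) = 2.285

2.285


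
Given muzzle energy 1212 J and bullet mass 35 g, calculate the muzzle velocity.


v = sqrt(2*E/m) = sqrt(2*1212/0.035) = 263.2 m/s

263.2 m/s


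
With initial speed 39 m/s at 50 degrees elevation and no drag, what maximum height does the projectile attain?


H = (v0*sin(theta))^2 / (2g) = (39*sin(50°))^2 / (2*9.81) = 45.49 m

45.49 m


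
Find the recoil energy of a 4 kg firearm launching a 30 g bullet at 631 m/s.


v_r = m_p*v_p/m_gun = 0.03*631/4 = 4.7325 m/s, E_r = 0.5*m_gun*v_r^2 = 0.5*4*4.7325^2 = 44.79 J

44.79 J


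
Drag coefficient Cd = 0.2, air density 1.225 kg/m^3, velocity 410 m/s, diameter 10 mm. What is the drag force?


A = pi*(d/2)^2 = pi*(10/2000)^2 = 7.85398e-05 m^2
Fd = 0.5*Cd*rho*A*v^2 = 0.5*0.2*1.225*7.85398e-05*410^2 = 1.617 N

1.617 N


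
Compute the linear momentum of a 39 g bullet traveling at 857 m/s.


p = m*v = 0.039*857 = 33.42 kg·m/s

33.42 kg·m/s


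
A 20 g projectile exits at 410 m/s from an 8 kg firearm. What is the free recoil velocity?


v_recoil = m_p * v_p / m_gun = 0.02 * 410 / 8 = 1.025 m/s

1.025 m/s


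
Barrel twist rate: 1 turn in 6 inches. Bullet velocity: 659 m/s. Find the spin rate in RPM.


twist_m = 6*0.0254 = 0.1524 m
spin = v/twist = 659/0.1524 = 4324.147 rev/s
RPM = spin*60 = 4324.147*60 ≈ 259449 RPM

259449 RPM


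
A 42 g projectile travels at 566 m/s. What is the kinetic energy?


E = 0.5*m*v^2 = 0.5*0.042*566^2 = 6727 J

6727 J


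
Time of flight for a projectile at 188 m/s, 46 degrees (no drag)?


T = 2*v0*sin(theta)/g = 2*188*sin(46°)/9.81 = 27.57 s

27.57 s


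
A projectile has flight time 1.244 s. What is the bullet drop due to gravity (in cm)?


drop = 0.5*g*t^2 = 0.5*9.81*1.244^2 = 7.59066 m ≈ 759.1 cm

759.1 cm


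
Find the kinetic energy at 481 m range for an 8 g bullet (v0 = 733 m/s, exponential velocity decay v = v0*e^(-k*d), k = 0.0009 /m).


v = v0*exp(-k*d) = 733*exp(-0.0009*481) = 475.442 m/s
E = 0.5*m*v^2 = 0.5*0.008*475.442^2 = 904.2 J

904.2 J


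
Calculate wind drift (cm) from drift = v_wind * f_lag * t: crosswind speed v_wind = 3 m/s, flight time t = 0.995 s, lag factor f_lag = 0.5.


drift = v_wind * lag * t = 3 * 0.5 * 0.995 = 1.4925 m ≈ 149.2 cm

149.2 cm


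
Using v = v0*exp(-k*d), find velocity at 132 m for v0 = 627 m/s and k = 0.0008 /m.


v = v0*exp(-k*d) = 627*exp(-0.0008*132) = 564.2 m/s

564.2 m/s


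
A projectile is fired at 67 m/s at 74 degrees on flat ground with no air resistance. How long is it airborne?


T = 2*v0*sin(theta)/g = 2*67*sin(74°)/9.81 = 13.13 s

13.13 s


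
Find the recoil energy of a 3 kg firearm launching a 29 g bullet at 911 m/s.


v_r = m_p*v_p/m_gun = 0.029*911/3 = 8.80633 m/s, E_r = 0.5*m_gun*v_r^2 = 0.5*3*8.80633^2 = 116.3 J

116.3 J


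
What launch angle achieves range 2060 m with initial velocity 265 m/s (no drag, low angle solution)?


sin(2*theta) = R*g/v0^2 = 2060*9.81/265^2 = 0.287769, theta = arcsin(0.287769)/2 = 8.362°

8.362 degrees


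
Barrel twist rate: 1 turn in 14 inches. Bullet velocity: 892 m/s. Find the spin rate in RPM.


twist_m = 14*0.0254 = 0.3556 m
spin = v/twist = 892/0.3556 = 2508.436 rev/s
RPM = spin*60 = 2508.436*60 ≈ 150506 RPM

150506 RPM


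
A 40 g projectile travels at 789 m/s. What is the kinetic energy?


E = 0.5*m*v^2 = 0.5*0.04*789^2 = 12450 J

12450 J


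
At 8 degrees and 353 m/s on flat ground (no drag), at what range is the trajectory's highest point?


R = v0^2*sin(2*theta)/g = 353^2*sin(2*8°)/9.81 = 3501.21 m
apex_dist = R/2 = 3501.21/2 = 1751 m

1751 m


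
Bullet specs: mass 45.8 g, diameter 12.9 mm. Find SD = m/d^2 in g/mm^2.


SD = m/d^2 = 45.8/12.9^2 = 0.2752 g/mm^2

0.2752 g/mm^2


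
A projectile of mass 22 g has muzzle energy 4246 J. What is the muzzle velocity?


v = sqrt(2*E/m) = sqrt(2*4246/0.022) = 621.3 m/s

621.3 m/s


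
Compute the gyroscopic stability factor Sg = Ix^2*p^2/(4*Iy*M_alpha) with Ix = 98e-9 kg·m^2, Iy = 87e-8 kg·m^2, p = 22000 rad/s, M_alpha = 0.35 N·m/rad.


Sg = Ix^2 * p^2 / (4 * Iy * M_alpha) = (98e-9)^2 * 22000^2 / (4 * 87e-8 * 0.35) = 3.816

3.816


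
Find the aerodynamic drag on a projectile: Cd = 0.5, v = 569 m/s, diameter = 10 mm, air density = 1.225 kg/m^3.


A = pi*(d/2)^2 = pi*(10/2000)^2 = 7.85398e-05 m^2
Fd = 0.5*Cd*rho*A*v^2 = 0.5*0.5*1.225*7.85398e-05*569^2 = 7.787 N

7.787 N


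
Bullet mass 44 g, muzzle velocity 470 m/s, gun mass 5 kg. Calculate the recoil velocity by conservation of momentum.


v_recoil = m_p * v_p / m_gun = 0.044 * 470 / 5 = 4.136 m/s

4.136 m/s


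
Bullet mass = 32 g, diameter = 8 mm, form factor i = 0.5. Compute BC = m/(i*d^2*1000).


BC = m/(i*d^2*1000) = 32/(0.5 * 8^2 * 1000) = 0.001

0.001


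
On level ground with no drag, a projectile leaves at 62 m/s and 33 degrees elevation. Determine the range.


R = v0^2 * sin(2*theta) / g = 62^2 * sin(2*33°) / 9.81 = 358 m

358 m


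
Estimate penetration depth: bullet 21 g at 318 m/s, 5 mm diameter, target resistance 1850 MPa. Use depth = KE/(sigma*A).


A = pi*(d/2)^2 = pi*(5/2)^2 = 19.635 mm^2
E = 0.5*m*v^2 = 0.5*0.021*318^2 = 1061.8 J
depth = E/(sigma*A) = 1061.8 J / (1850 MPa * 19.635 mm^2) = 1061.8/(1850 * 19.635) m = 0.0292309 m ≈ 29.23 mm

29.23 mm


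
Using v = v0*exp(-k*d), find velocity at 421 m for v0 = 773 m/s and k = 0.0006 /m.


v = v0*exp(-k*d) = 773*exp(-0.0006*421) = 600.4 m/s

600.4 m/s


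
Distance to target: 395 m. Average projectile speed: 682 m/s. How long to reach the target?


t = d/v = 395/682 = 0.5792 s

0.5792 s


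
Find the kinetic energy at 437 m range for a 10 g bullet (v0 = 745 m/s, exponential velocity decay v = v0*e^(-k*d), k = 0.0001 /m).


v = v0*exp(-k*d) = 745*exp(-0.0001*437) = 713.145 m/s
E = 0.5*m*v^2 = 0.5*0.01*713.145^2 = 2543 J

2543 J


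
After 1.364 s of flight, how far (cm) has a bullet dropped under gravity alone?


drop = 0.5*g*t^2 = 0.5*9.81*1.364^2 = 9.12573 m ≈ 912.6 cm

912.6 cm


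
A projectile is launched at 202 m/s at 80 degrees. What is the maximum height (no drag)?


H = (v0*sin(theta))^2 / (2g) = (202*sin(80°))^2 / (2*9.81) = 2017 m

2017 m


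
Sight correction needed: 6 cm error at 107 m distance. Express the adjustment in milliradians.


1 mrad subtends 1 cm per 10 m of range, so adj = error_cm / (dist_m / 10) = 6 / (107/10) = 0.5607 mrad

0.5607 mrad


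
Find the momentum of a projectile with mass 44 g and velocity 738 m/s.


p = m*v = 0.044*738 = 32.47 kg·m/s

32.47 kg·m/s


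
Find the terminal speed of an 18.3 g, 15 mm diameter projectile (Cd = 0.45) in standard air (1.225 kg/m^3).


A = pi*(d/2)^2 = pi*(15/2000)^2 = 1.76715e-04 m^2
vt = sqrt(2mg/(Cd*rho*A)) = sqrt(2*0.0183*9.81/(0.45 * 1.225 * 1.76715e-04)) = 60.71 m/s

60.71 m/s


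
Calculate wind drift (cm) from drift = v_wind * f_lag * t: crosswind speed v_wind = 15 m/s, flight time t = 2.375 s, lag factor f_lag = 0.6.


drift = v_wind * lag * t = 15 * 0.6 * 2.375 = 21.375 m ≈ 2138 cm

2138 cm


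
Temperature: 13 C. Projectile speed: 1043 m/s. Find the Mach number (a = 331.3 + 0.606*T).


a = 331.3 + 0.606*(13) = 339.178 m/s
M = v/a = 1043/339.178 = 3.075

3.075


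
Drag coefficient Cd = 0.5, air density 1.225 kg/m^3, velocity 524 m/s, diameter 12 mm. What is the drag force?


A = pi*(d/2)^2 = pi*(12/2000)^2 = 1.13097e-04 m^2
Fd = 0.5*Cd*rho*A*v^2 = 0.5*0.5*1.225*1.13097e-04*524^2 = 9.51 N

9.51 N


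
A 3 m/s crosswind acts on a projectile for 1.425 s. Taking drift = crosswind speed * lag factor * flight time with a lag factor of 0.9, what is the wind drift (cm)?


drift = v_wind * lag * t = 3 * 0.9 * 1.425 = 3.8475 m ≈ 384.8 cm

384.8 cm


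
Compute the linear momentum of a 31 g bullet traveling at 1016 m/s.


p = m*v = 0.031*1016 = 31.5 kg·m/s

31.5 kg·m/s


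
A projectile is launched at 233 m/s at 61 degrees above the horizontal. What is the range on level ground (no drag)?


R = v0^2 * sin(2*theta) / g = 233^2 * sin(2*61°) / 9.81 = 4693 m

4693 m


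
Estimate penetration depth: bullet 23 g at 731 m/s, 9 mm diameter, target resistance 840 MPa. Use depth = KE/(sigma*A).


A = pi*(d/2)^2 = pi*(9/2)^2 = 63.6173 mm^2
E = 0.5*m*v^2 = 0.5*0.023*731^2 = 6145.15 J
depth = E/(sigma*A) = 6145.15 J / (840 MPa * 63.6173 mm^2) = 6145.15/(840 * 63.6173) m = 0.114995 m ≈ 115 mm

115 mm


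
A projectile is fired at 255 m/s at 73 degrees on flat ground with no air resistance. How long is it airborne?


T = 2*v0*sin(theta)/g = 2*255*sin(73°)/9.81 = 49.72 s

49.72 s


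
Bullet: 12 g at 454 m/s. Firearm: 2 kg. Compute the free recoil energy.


v_r = m_p*v_p/m_gun = 0.012*454/2 = 2.724 m/s, E_r = 0.5*m_gun*v_r^2 = 0.5*2*2.724^2 = 7.42 J

7.42 J


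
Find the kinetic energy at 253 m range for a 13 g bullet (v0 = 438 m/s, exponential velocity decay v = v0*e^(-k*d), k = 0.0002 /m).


v = v0*exp(-k*d) = 438*exp(-0.0002*253) = 416.389 m/s
E = 0.5*m*v^2 = 0.5*0.013*416.389^2 = 1127 J

1127 J


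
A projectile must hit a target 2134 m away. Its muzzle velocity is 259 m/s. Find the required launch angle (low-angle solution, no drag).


sin(2*theta) = R*g/v0^2 = 2134*9.81/259^2 = 0.312079, theta = arcsin(0.312079)/2 = 9.092°

9.092 degrees


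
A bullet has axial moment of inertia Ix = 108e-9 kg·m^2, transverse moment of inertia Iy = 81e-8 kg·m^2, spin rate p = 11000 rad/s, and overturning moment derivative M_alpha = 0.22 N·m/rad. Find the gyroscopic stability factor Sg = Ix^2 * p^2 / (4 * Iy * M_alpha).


Sg = Ix^2 * p^2 / (4 * Iy * M_alpha) = (108e-9)^2 * 11000^2 / (4 * 81e-8 * 0.22) = 1.98

1.98


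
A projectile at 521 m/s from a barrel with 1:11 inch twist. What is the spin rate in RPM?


twist_m = 11*0.0254 = 0.2794 m
spin = v/twist = 521/0.2794 = 1864.71 rev/s
RPM = spin*60 = 1864.71*60 ≈ 111883 RPM

111883 RPM


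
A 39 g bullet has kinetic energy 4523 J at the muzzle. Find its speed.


v = sqrt(2*E/m) = sqrt(2*4523/0.039) = 481.6 m/s

481.6 m/s


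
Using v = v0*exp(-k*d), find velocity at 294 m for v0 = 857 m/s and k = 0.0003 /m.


v = v0*exp(-k*d) = 857*exp(-0.0003*294) = 784.7 m/s

784.7 m/s


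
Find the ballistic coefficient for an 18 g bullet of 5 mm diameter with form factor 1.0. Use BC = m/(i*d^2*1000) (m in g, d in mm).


BC = m/(i*d^2*1000) = 18/(1.0 * 5^2 * 1000) = 0.00072

0.00072


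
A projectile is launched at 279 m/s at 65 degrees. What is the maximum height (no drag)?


H = (v0*sin(theta))^2 / (2g) = (279*sin(65°))^2 / (2*9.81) = 3259 m

3259 m


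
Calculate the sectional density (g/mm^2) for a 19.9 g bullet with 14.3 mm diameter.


SD = m/d^2 = 19.9/14.3^2 = 0.09732 g/mm^2

0.09732 g/mm^2


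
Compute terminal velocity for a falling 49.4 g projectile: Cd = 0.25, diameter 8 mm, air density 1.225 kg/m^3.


A = pi*(d/2)^2 = pi*(8/2000)^2 = 5.02655e-05 m^2
vt = sqrt(2mg/(Cd*rho*A)) = sqrt(2*0.0494*9.81/(0.25 * 1.225 * 5.02655e-05)) = 250.9 m/s

250.9 m/s


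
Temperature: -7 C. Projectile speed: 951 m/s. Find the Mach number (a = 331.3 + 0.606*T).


a = 331.3 + 0.606*(-7) = 327.058 m/s
M = v/a = 951/327.058 = 2.908

2.908


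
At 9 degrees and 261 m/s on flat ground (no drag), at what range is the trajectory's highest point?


R = v0^2*sin(2*theta)/g = 261^2*sin(2*9°)/9.81 = 2145.83 m
apex_dist = R/2 = 2145.83/2 = 1073 m

1073 m


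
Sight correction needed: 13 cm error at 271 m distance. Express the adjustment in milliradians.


1 mrad subtends 1 cm per 10 m of range, so adj = error_cm / (dist_m / 10) = 13 / (271/10) = 0.4797 mrad

0.4797 mrad


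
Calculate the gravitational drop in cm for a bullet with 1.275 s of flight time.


drop = 0.5*g*t^2 = 0.5*9.81*1.275^2 = 7.97369 m ≈ 797.4 cm

797.4 cm


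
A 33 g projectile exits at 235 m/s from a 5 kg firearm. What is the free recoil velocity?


v_recoil = m_p * v_p / m_gun = 0.033 * 235 / 5 = 1.551 m/s

1.551 m/s


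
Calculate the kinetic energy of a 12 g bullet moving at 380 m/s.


E = 0.5*m*v^2 = 0.5*0.012*380^2 = 866.4 J

866.4 J


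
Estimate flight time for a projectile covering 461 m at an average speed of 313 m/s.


t = d/v = 461/313 = 1.473 s

1.473 s


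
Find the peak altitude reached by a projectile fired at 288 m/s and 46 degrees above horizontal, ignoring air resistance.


H = (v0*sin(theta))^2 / (2g) = (288*sin(46°))^2 / (2*9.81) = 2188 m

2188 m


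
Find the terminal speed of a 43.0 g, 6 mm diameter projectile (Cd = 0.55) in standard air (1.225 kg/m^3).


A = pi*(d/2)^2 = pi*(6/2000)^2 = 2.82743e-05 m^2
vt = sqrt(2mg/(Cd*rho*A)) = sqrt(2*0.043*9.81/(0.55 * 1.225 * 2.82743e-05)) = 210.4 m/s

210.4 m/s


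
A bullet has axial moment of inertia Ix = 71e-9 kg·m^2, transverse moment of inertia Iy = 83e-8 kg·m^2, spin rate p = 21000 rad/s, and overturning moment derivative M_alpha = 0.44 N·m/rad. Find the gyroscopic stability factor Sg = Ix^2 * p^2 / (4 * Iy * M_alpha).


Sg = Ix^2 * p^2 / (4 * Iy * M_alpha) = (71e-9)^2 * 21000^2 / (4 * 83e-8 * 0.44) = 1.522

1.522


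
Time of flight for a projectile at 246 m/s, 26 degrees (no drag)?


T = 2*v0*sin(theta)/g = 2*246*sin(26°)/9.81 = 21.99 s

21.99 s


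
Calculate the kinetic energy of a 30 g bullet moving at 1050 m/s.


E = 0.5*m*v^2 = 0.5*0.03*1050^2 = 16538 J

16538 J


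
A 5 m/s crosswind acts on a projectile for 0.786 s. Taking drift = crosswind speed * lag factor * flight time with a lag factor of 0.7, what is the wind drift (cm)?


drift = v_wind * lag * t = 5 * 0.7 * 0.786 = 2.751 m ≈ 275.1 cm

275.1 cm


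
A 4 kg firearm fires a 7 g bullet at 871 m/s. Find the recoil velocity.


v_recoil = m_p * v_p / m_gun = 0.007 * 871 / 4 = 1.524 m/s

1.524 m/s


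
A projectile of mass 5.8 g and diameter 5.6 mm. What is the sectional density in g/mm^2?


SD = m/d^2 = 5.8/5.6^2 = 0.1849 g/mm^2

0.1849 g/mm^2


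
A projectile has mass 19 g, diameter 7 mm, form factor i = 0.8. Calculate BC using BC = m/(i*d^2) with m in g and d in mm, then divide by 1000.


BC = m/(i*d^2*1000) = 19/(0.8 * 7^2 * 1000) = 0.0004847

0.0004847


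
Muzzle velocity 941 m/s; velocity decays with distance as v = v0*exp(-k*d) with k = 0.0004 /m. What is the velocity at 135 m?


v = v0*exp(-k*d) = 941*exp(-0.0004*135) = 891.5 m/s

891.5 m/s


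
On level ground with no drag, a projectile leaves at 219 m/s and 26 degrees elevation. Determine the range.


R = v0^2 * sin(2*theta) / g = 219^2 * sin(2*26°) / 9.81 = 3853 m

3853 m


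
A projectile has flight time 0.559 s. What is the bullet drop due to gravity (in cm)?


drop = 0.5*g*t^2 = 0.5*9.81*0.559^2 = 1.53272 m ≈ 153.3 cm

153.3 cm


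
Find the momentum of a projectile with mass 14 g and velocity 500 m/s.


p = m*v = 0.014*500 = 7 kg·m/s

7 kg·m/s


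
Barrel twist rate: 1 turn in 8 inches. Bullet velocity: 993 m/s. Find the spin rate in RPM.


twist_m = 8*0.0254 = 0.2032 m
spin = v/twist = 993/0.2032 = 4886.811 rev/s
RPM = spin*60 = 4886.811*60 ≈ 293209 RPM

293209 RPM


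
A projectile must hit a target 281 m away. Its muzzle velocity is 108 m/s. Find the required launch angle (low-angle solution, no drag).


sin(2*theta) = R*g/v0^2 = 281*9.81/108^2 = 0.236335, theta = arcsin(0.236335)/2 = 6.835°

6.835 degrees


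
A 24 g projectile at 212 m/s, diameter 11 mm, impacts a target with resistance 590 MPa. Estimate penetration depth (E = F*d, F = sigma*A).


A = pi*(d/2)^2 = pi*(11/2)^2 = 95.0332 mm^2
E = 0.5*m*v^2 = 0.5*0.024*212^2 = 539.328 J
depth = E/(sigma*A) = 539.328 J / (590 MPa * 95.0332 mm^2) = 539.328/(590 * 95.0332) m = 0.00961891 m ≈ 9.619 mm

9.619 mm


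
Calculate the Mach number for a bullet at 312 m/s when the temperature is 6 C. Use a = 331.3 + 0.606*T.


a = 331.3 + 0.606*(6) = 334.936 m/s
M = v/a = 312/334.936 = 0.9315

0.9315


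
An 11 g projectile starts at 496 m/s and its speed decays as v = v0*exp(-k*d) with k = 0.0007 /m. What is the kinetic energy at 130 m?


v = v0*exp(-k*d) = 496*exp(-0.0007*130) = 452.857 m/s
E = 0.5*m*v^2 = 0.5*0.011*452.857^2 = 1128 J

1128 J


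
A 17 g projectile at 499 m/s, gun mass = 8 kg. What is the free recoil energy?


v_r = m_p*v_p/m_gun = 0.017*499/8 = 1.06038 m/s, E_r = 0.5*m_gun*v_r^2 = 0.5*8*1.06038^2 = 4.498 J

4.498 J
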